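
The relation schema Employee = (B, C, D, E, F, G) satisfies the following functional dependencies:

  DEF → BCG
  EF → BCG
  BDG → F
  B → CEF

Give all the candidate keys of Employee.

(B, D); (D, E, F)

Attribute D never appears on the right-hand side of any dependency, so D must belong to every candidate key.
{D}⁺ = {D}, which is not all of the schema, so we must add further attributes.
{B, D}⁺: B→CEF adds C, E, F; DEF→BCG adds G → {B, C, D, E, F, G}.
{D, E, F}⁺: DEF→BCG adds B, C, G → {B, C, D, E, F, G}.
Any other superkey contains one of these as a subset, so there are no further candidate keys.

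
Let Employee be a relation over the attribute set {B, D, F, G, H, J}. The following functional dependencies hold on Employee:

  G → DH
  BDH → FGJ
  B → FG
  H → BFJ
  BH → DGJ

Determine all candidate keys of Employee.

(B), (G), (H)

{B}⁺: B→FG adds F, G; G→DH adds D, H; BDH→FGJ adds J → {B, D, F, G, H, J}.
{G}⁺: G→DH adds D, H; H→BFJ adds B, F, J → {B, D, F, G, H, J}.
{H}⁺: H→BFJ adds B, F, J; BH→DGJ adds D, G → {B, D, F, G, H, J}.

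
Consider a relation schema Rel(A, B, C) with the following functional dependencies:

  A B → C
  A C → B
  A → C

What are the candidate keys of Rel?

(A)

Attribute A never appears on the right-hand side of any dependency, so A must belong to every candidate key.
{A}⁺ = {A, B, C}, which is all of the schema, so {A} is the only candidate key.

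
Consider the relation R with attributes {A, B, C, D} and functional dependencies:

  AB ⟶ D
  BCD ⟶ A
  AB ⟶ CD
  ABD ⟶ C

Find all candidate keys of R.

{A, B}, {B, C, D}

Attribute B never appears on the right-hand side of any dependency, so B must belong to every candidate key.
{B}⁺ = {B}, which is not all of the schema, so we must add further attributes.
{A, B}⁺: AB→D adds D; AB→CD adds C → {A, B, C, D}. Minimal: {B}⁺ = {B}; {A}⁺ = {A} — none reach the full schema.
{B, C, D}⁺: BCD→A adds A → {A, B, C, D}. Minimal: {C, D}⁺ = {C, D}; {B, D}⁺ = {B, D}; {B, C}⁺ = {B, C} — none reach the full schema.
Any other superkey contains one of these as a subset, so there are no further candidate keys.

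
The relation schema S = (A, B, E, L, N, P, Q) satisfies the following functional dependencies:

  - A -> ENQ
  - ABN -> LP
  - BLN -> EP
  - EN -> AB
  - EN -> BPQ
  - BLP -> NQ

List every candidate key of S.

{A}⁺: A→ENQ adds E, N, Q; EN→AB adds B; EN→BPQ adds P; ABN→LP adds L → {A, B, E, L, N, P, Q}.
{E, N}⁺: EN→AB adds A, B; EN→BPQ adds P, Q; ABN→LP adds L → {A, B, E, L, N, P, Q}. Minimal: {N}⁺ = {N}; {E}⁺ = {E} — none reach the full schema.
{B, L, N}⁺: BLN→EP adds E, P; EN→AB adds A; EN→BPQ adds Q → {A, B, E, L, N, P, Q}. Minimal: {L, N}⁺ = {L, N}; {B, N}⁺ = {B, N}; {B, L}⁺ = {B, L} — none reach the full schema.
{B, L, P}⁺: BLP→NQ adds N, Q; BLN→EP adds E; EN→AB adds A → {A, B, E, L, N, P, Q}. Minimal: {L, P}⁺ = {L, P}; {B, P}⁺ = {B, P}; {B, L}⁺ = {B, L} — none reach the full schema.

{A}, {E, N}, {B, L, N}, {B, L, P}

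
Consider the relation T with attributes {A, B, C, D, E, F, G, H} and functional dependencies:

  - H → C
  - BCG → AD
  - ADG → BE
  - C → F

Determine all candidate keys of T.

BGH; ADGH

{B, G, H}⁺: H→C adds C; BCG→AD adds A, D; ADG→BE adds E; C→F adds F → {A, B, C, D, E, F, G, H}.
{A, D, G, H}⁺: H→C adds C; ADG→BE adds B, E; C→F adds F → {A, B, C, D, E, F, G, H}.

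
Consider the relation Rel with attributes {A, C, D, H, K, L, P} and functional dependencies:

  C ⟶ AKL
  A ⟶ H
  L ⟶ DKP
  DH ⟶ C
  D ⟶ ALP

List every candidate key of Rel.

{C}⁺: C→AKL adds A, K, L; A→H adds H; L→DKP adds D, P → {A, C, D, H, K, L, P}.
{D}⁺: D→ALP adds A, L, P; A→H adds H; L→DKP adds K; DH→C adds C → {A, C, D, H, K, L, P}.
{L}⁺: L→DKP adds D, K, P; D→ALP adds A; A→H adds H; DH→C adds C → {A, C, D, H, K, L, P}.

{C}; {D}; {L}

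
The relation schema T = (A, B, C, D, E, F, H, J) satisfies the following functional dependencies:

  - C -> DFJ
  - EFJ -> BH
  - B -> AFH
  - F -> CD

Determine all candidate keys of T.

{B, E}⁺: B→AFH adds A, F, H; F→CD adds C, D; C→DFJ adds J → {A, B, C, D, E, F, H, J}. Minimal: {E}⁺ = {E}; {B}⁺ = {A, B, C, D, F, H, J} — none reach the full schema.
{C, E}⁺: C→DFJ adds D, F, J; EFJ→BH adds B, H; B→AFH adds A → {A, B, C, D, E, F, H, J}. Minimal: {E}⁺ = {E}; {C}⁺ = {C, D, F, J} — none reach the full schema.
{E, F}⁺: F→CD adds C, D; C→DFJ adds J; EFJ→BH adds B, H; B→AFH adds A → {A, B, C, D, E, F, H, J}. Minimal: {F}⁺ = {C, D, F, J}; {E}⁺ = {E} — none reach the full schema.

{B, E}, {C, E}, {E, F}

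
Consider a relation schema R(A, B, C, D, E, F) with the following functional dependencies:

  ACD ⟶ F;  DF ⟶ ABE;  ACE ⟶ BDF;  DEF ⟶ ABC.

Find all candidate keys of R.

{D, F}; {A, C, D}; {A, C, E}

{D, F}⁺: DF→ABE adds A, B, E; DEF→ABC adds C → {A, B, C, D, E, F}.
{A, C, D}⁺: ACD→F adds F; DF→ABE adds B, E → {A, B, C, D, E, F}.
{A, C, E}⁺: ACE→BDF adds B, D, F → {A, B, C, D, E, F}.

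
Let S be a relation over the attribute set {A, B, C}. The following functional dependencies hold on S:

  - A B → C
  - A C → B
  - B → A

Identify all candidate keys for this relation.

{B}, {A, C}

{B}⁺: B→A adds A; AB→C adds C → {A, B, C}.
{A, C}⁺: AC→B adds B → {A, B, C}.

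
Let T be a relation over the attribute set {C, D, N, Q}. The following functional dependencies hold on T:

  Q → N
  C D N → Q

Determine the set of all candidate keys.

{C, D, N}⁺: CDN→Q adds Q → {C, D, N, Q}. Minimal: {D, N}⁺ = {D, N}; {C, N}⁺ = {C, N}; {C, D}⁺ = {C, D} — none reach the full schema.
{C, D, Q}⁺: Q→N adds N → {C, D, N, Q}. Minimal: {D, Q}⁺ = {D, N, Q}; {C, Q}⁺ = {C, N, Q}; {C, D}⁺ = {C, D} — none reach the full schema.

{C, D, N}, {C, D, Q}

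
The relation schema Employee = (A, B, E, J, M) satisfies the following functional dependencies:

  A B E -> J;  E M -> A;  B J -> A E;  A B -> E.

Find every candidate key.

{A, B, M}, {B, E, M}, {B, J, M}

Attributes B, M never appear on any right-hand side, so every candidate key must contain {B, M}.
{B, M}⁺ = {B, M}, which is not all of the schema, so we must add further attributes.
{A, B, M}⁺: AB→E adds E; ABE→J adds J → {A, B, E, J, M}. Minimal: {B, M}⁺ = {B, M}; {A, M}⁺ = {A, M}; {A, B}⁺ = {A, B, E, J} — none reach the full schema.
{B, E, M}⁺: EM→A adds A; ABE→J adds J → {A, B, E, J, M}. Minimal: {E, M}⁺ = {A, E, M}; {B, M}⁺ = {B, M}; {B, E}⁺ = {B, E} — none reach the full schema.
{B, J, M}⁺: BJ→AE adds A, E → {A, B, E, J, M}. Minimal: {J, M}⁺ = {J, M}; {B, M}⁺ = {B, M}; {B, J}⁺ = {A, B, E, J} — none reach the full schema.
Any other superkey contains one of these as a subset, so there are no further candidate keys.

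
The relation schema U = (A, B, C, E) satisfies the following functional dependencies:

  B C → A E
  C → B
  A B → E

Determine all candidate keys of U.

Attribute C never appears on the right-hand side of any dependency, so C must belong to every candidate key.
{C}⁺ = {A, B, C, E}, which is all of the schema, so {C} is the only candidate key.

{C}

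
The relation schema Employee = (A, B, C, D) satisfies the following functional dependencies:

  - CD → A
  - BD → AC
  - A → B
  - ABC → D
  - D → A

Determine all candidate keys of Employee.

{D}⁺: D→A adds A; A→B adds B; BD→AC adds C → {A, B, C, D}.
{A, C}⁺: A→B adds B; ABC→D adds D → {A, B, C, D}. Minimal: {C}⁺ = {C}; {A}⁺ = {A, B} — none reach the full schema.

(D), (A, C)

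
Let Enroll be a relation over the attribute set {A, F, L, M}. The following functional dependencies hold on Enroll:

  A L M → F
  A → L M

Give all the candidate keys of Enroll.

{A}

Attribute A never appears on the right-hand side of any dependency, so A must belong to every candidate key.
{A}⁺ = {A, F, L, M}, which is all of the schema, so {A} is the only candidate key.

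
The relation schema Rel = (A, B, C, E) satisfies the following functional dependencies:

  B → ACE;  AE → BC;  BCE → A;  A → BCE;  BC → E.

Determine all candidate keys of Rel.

{A}⁺: A→BCE adds B, C, E → {A, B, C, E}.
{B}⁺: B→ACE adds A, C, E → {A, B, C, E}.

(A), (B)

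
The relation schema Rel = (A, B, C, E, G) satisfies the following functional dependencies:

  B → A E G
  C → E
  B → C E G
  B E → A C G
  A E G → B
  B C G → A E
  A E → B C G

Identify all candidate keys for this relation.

{B}, {A, C}, {A, E}

{B}⁺: B→AEG adds A, E, G; B→CEG adds C → {A, B, C, E, G}.
{A, C}⁺: C→E adds E; AE→BCG adds B, G → {A, B, C, E, G}.
{A, E}⁺: AE→BCG adds B, C, G → {A, B, C, E, G}.
Any other superkey contains one of these as a subset, so there are no further candidate keys.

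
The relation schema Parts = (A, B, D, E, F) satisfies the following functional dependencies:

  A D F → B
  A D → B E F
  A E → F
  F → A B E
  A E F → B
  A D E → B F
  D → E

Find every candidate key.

Attribute D never appears on the right-hand side of any dependency, so D must belong to every candidate key.
{D}⁺ = {D, E}, which is not all of the schema, so we must add further attributes.
{A, D}⁺: AD→BEF adds B, E, F → {A, B, D, E, F}. Minimal: {D}⁺ = {D, E}; {A}⁺ = {A} — none reach the full schema.
{D, F}⁺: F→ABE adds A, B, E → {A, B, D, E, F}. Minimal: {F}⁺ = {A, B, E, F}; {D}⁺ = {D, E} — none reach the full schema.
Any other superkey contains one of these as a subset, so there are no further candidate keys.

(A, D), (D, F)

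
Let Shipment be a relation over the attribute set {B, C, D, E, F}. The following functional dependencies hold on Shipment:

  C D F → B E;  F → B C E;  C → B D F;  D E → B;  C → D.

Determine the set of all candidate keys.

(C), (F)

{C}⁺: C→BDF adds B, D, F; CDF→BE adds E → {B, C, D, E, F}.
{F}⁺: F→BCE adds B, C, E; C→BDF adds D → {B, C, D, E, F}.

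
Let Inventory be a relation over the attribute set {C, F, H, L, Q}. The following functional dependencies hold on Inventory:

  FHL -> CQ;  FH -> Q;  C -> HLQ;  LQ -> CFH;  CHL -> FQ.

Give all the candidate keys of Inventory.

{C}⁺: C→HLQ adds H, L, Q; LQ→CFH adds F → {C, F, H, L, Q}.
{L, Q}⁺: LQ→CFH adds C, F, H → {C, F, H, L, Q}. Minimal: {Q}⁺ = {Q}; {L}⁺ = {L} — none reach the full schema.
{F, H, L}⁺: FHL→CQ adds C, Q → {C, F, H, L, Q}. Minimal: {H, L}⁺ = {H, L}; {F, L}⁺ = {F, L}; {F, H}⁺ = {F, H, Q} — none reach the full schema.
Any other superkey contains one of these as a subset, so there are no further candidate keys.

{C}; {L, Q}; {F, H, L}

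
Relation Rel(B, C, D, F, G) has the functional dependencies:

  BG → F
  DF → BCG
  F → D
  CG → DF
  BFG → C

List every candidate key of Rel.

{F}⁺: F→D adds D; DF→BCG adds B, C, G → {B, C, D, F, G}.
{B, G}⁺: BG→F adds F; F→D adds D; BFG→C adds C → {B, C, D, F, G}.
{C, G}⁺: CG→DF adds D, F; DF→BCG adds B → {B, C, D, F, G}.
Any other superkey contains one of these as a subset, so there are no further candidate keys.

(F), (B, G), (C, G)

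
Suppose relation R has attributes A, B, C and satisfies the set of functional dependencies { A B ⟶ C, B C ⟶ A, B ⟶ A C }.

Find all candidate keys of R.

{B}

Attribute B never appears on the right-hand side of any dependency, so B must belong to every candidate key.
{B}⁺ = {A, B, C}, which is all of the schema, so {B} is the only candidate key.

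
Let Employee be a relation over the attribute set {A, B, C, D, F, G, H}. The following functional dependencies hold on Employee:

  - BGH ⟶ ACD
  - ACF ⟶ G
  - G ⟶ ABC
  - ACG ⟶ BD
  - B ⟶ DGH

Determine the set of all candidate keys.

{B, F}⁺: B→DGH adds D, G, H; BGH→ACD adds A, C → {A, B, C, D, F, G, H}. Minimal: {F}⁺ = {F}; {B}⁺ = {A, B, C, D, G, H} — none reach the full schema.
{F, G}⁺: G→ABC adds A, B, C; ACG→BD adds D; B→DGH adds H → {A, B, C, D, F, G, H}. Minimal: {G}⁺ = {A, B, C, D, G, H}; {F}⁺ = {F} — none reach the full schema.
{A, C, F}⁺: ACF→G adds G; G→ABC adds B; ACG→BD adds D; B→DGH adds H → {A, B, C, D, F, G, H}. Minimal: {C, F}⁺ = {C, F}; {A, F}⁺ = {A, F}; {A, C}⁺ = {A, C} — none reach the full schema.

{B, F}; {F, G}; {A, C, F}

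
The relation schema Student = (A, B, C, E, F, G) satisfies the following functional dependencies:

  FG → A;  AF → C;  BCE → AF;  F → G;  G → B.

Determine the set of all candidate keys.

EF; BCE; CEG

Attribute E never appears on the right-hand side of any dependency, so E must belong to every candidate key.
{E}⁺ = {E}, which is not all of the schema, so we must add further attributes.
{E, F}⁺: F→G adds G; G→B adds B; FG→A adds A; AF→C adds C → {A, B, C, E, F, G}.
{B, C, E}⁺: BCE→AF adds A, F; F→G adds G → {A, B, C, E, F, G}.
{C, E, G}⁺: G→B adds B; BCE→AF adds A, F → {A, B, C, E, F, G}.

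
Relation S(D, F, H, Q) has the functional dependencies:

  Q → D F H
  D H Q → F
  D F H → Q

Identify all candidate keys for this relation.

{Q}⁺: Q→DFH adds D, F, H → {D, F, H, Q}.
{D, F, H}⁺: DFH→Q adds Q → {D, F, H, Q}. Minimal: {F, H}⁺ = {F, H}; {D, H}⁺ = {D, H}; {D, F}⁺ = {D, F} — none reach the full schema.
Any other superkey contains one of these as a subset, so there are no further candidate keys.

Q; DFH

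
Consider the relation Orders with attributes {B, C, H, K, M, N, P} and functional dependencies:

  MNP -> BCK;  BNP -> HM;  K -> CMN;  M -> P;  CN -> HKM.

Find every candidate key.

{K}⁺: K→CMN adds C, M, N; M→P adds P; CN→HKM adds H; MNP→BCK adds B → {B, C, H, K, M, N, P}.
{C, N}⁺: CN→HKM adds H, K, M; M→P adds P; MNP→BCK adds B → {B, C, H, K, M, N, P}. Minimal: {N}⁺ = {N}; {C}⁺ = {C} — none reach the full schema.
{M, N}⁺: M→P adds P; MNP→BCK adds B, C, K; BNP→HM adds H → {B, C, H, K, M, N, P}. Minimal: {N}⁺ = {N}; {M}⁺ = {M, P} — none reach the full schema.
{B, N, P}⁺: BNP→HM adds H, M; MNP→BCK adds C, K → {B, C, H, K, M, N, P}. Minimal: {N, P}⁺ = {N, P}; {B, P}⁺ = {B, P}; {B, N}⁺ = {B, N} — none reach the full schema.

{K}, {C, N}, {M, N}, {B, N, P}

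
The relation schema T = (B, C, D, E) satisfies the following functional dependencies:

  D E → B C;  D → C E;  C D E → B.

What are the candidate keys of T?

{D}

Attribute D never appears on the right-hand side of any dependency, so D must belong to every candidate key.
{D}⁺ = {B, C, D, E}, which is all of the schema, so {D} is the only candidate key.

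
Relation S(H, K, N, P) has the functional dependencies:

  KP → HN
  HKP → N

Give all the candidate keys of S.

(K, P)

Attributes K, P never appear on any right-hand side, so every candidate key must contain {K, P}.
{K, P}⁺ = {H, K, N, P}, which is all of the schema, so {K, P} is the only candidate key.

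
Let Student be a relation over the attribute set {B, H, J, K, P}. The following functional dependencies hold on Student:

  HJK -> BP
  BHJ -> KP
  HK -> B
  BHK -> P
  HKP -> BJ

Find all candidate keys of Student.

HK, BHJ

Attribute H never appears on the right-hand side of any dependency, so H must belong to every candidate key.
{H}⁺ = {H}, which is not all of the schema, so we must add further attributes.
{H, K}⁺: HK→B adds B; BHK→P adds P; HKP→BJ adds J → {B, H, J, K, P}. Minimal: {K}⁺ = {K}; {H}⁺ = {H} — none reach the full schema.
{B, H, J}⁺: BHJ→KP adds K, P → {B, H, J, K, P}. Minimal: {H, J}⁺ = {H, J}; {B, J}⁺ = {B, J}; {B, H}⁺ = {B, H} — none reach the full schema.
Any other superkey contains one of these as a subset, so there are no further candidate keys.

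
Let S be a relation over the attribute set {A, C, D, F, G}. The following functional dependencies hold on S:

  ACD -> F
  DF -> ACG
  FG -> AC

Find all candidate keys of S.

DF, ACD

{D, F}⁺: DF→ACG adds A, C, G → {A, C, D, F, G}. Minimal: {F}⁺ = {F}; {D}⁺ = {D} — none reach the full schema.
{A, C, D}⁺: ACD→F adds F; DF→ACG adds G → {A, C, D, F, G}. Minimal: {C, D}⁺ = {C, D}; {A, D}⁺ = {A, D}; {A, C}⁺ = {A, C} — none reach the full schema.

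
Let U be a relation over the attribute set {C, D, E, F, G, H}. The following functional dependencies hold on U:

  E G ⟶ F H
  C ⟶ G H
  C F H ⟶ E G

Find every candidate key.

CDE; CDF

Attributes C, D never appear on any right-hand side, so every candidate key must contain {C, D}.
{C, D}⁺ = {C, D, G, H}, which is not all of the schema, so we must add further attributes.
{C, D, E}⁺: C→GH adds G, H; EG→FH adds F → {C, D, E, F, G, H}. Minimal: {D, E}⁺ = {D, E}; {C, E}⁺ = {C, E, F, G, H}; {C, D}⁺ = {C, D, G, H} — none reach the full schema.
{C, D, F}⁺: C→GH adds G, H; CFH→EG adds E → {C, D, E, F, G, H}. Minimal: {D, F}⁺ = {D, F}; {C, F}⁺ = {C, E, F, G, H}; {C, D}⁺ = {C, D, G, H} — none reach the full schema.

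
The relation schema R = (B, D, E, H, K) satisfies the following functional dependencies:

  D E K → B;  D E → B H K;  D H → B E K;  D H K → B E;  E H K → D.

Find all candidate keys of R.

DE, DH, EHK

{D, E}⁺: DE→BHK adds B, H, K → {B, D, E, H, K}. Minimal: {E}⁺ = {E}; {D}⁺ = {D} — none reach the full schema.
{D, H}⁺: DH→BEK adds B, E, K → {B, D, E, H, K}. Minimal: {H}⁺ = {H}; {D}⁺ = {D} — none reach the full schema.
{E, H, K}⁺: EHK→D adds D; DEK→B adds B → {B, D, E, H, K}. Minimal: {H, K}⁺ = {H, K}; {E, K}⁺ = {E, K}; {E, H}⁺ = {E, H} — none reach the full schema.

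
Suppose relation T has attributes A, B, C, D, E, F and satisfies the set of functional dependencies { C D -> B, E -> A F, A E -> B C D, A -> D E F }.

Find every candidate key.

{A}⁺: A→DEF adds D, E, F; AE→BCD adds B, C → {A, B, C, D, E, F}.
{E}⁺: E→AF adds A, F; AE→BCD adds B, C, D → {A, B, C, D, E, F}.
Any other superkey contains one of these as a subset, so there are no further candidate keys.

{A}; {E}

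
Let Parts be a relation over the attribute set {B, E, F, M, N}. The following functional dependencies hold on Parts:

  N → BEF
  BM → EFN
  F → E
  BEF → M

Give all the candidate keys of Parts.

{N}⁺: N→BEF adds B, E, F; BEF→M adds M → {B, E, F, M, N}.
{B, F}⁺: F→E adds E; BEF→M adds M; BM→EFN adds N → {B, E, F, M, N}. Minimal: {F}⁺ = {E, F}; {B}⁺ = {B} — none reach the full schema.
{B, M}⁺: BM→EFN adds E, F, N → {B, E, F, M, N}. Minimal: {M}⁺ = {M}; {B}⁺ = {B} — none reach the full schema.

{N}; {B, F}; {B, M}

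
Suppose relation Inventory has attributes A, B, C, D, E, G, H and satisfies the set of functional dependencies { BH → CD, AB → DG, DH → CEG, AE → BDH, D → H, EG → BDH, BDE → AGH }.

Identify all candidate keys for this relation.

{D}⁺: D→H adds H; DH→CEG adds C, E, G; EG→BDH adds B; BDE→AGH adds A → {A, B, C, D, E, G, H}.
{A, B}⁺: AB→DG adds D, G; D→H adds H; BH→CD adds C; DH→CEG adds E → {A, B, C, D, E, G, H}. Minimal: {B}⁺ = {B}; {A}⁺ = {A} — none reach the full schema.
{A, E}⁺: AE→BDH adds B, D, H; BDE→AGH adds G; BH→CD adds C → {A, B, C, D, E, G, H}. Minimal: {E}⁺ = {E}; {A}⁺ = {A} — none reach the full schema.
{B, H}⁺: BH→CD adds C, D; DH→CEG adds E, G; BDE→AGH adds A → {A, B, C, D, E, G, H}. Minimal: {H}⁺ = {H}; {B}⁺ = {B} — none reach the full schema.
{E, G}⁺: EG→BDH adds B, D, H; BDE→AGH adds A; BH→CD adds C → {A, B, C, D, E, G, H}. Minimal: {G}⁺ = {G}; {E}⁺ = {E} — none reach the full schema.

{D}, {A, B}, {A, E}, {B, H}, {E, G}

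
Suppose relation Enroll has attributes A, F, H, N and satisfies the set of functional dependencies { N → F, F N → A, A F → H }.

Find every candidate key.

(N)

Attribute N never appears on the right-hand side of any dependency, so N must belong to every candidate key.
{N}⁺ = {A, F, H, N}, which is all of the schema, so {N} is the only candidate key.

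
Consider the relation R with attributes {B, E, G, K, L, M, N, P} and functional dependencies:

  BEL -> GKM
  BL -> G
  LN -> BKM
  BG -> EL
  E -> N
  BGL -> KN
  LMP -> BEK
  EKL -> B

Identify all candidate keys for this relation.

{B, G, P}; {B, L, P}; {E, L, P}; {L, M, P}; {L, N, P}

Attribute P never appears on the right-hand side of any dependency, so P must belong to every candidate key.
{P}⁺ = {P}, which is not all of the schema, so we must add further attributes.
{B, G, P}⁺: BG→EL adds E, L; E→N adds N; BGL→KN adds K; BEL→GKM adds M → {B, E, G, K, L, M, N, P}.
{B, L, P}⁺: BL→G adds G; BG→EL adds E; E→N adds N; BGL→KN adds K; BEL→GKM adds M → {B, E, G, K, L, M, N, P}.
{E, L, P}⁺: E→N adds N; LN→BKM adds B, K, M; BEL→GKM adds G → {B, E, G, K, L, M, N, P}.
{L, M, P}⁺: LMP→BEK adds B, E, K; BEL→GKM adds G; E→N adds N → {B, E, G, K, L, M, N, P}.
{L, N, P}⁺: LN→BKM adds B, K, M; LMP→BEK adds E; BEL→GKM adds G → {B, E, G, K, L, M, N, P}.
Any other superkey contains one of these as a subset, so there are no further candidate keys.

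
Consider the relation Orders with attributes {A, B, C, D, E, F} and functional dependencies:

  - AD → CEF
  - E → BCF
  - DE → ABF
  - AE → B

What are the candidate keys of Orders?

{A, D}, {D, E}

Attribute D never appears on the right-hand side of any dependency, so D must belong to every candidate key.
{D}⁺ = {D}, which is not all of the schema, so we must add further attributes.
{A, D}⁺: AD→CEF adds C, E, F; E→BCF adds B → {A, B, C, D, E, F}. Minimal: {D}⁺ = {D}; {A}⁺ = {A} — none reach the full schema.
{D, E}⁺: E→BCF adds B, C, F; DE→ABF adds A → {A, B, C, D, E, F}. Minimal: {E}⁺ = {B, C, E, F}; {D}⁺ = {D} — none reach the full schema.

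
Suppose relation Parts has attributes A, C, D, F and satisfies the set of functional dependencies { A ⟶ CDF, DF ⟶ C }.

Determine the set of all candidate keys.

Attribute A never appears on the right-hand side of any dependency, so A must belong to every candidate key.
{A}⁺ = {A, C, D, F}, which is all of the schema, so {A} is the only candidate key.

{A}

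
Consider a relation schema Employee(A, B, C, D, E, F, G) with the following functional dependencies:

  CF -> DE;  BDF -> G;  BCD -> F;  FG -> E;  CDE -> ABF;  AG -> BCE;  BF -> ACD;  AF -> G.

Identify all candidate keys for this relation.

{A, F}⁺: AF→G adds G; FG→E adds E; AG→BCE adds B, C; BF→ACD adds D → {A, B, C, D, E, F, G}.
{B, F}⁺: BF→ACD adds A, C, D; AF→G adds G; CF→DE adds E → {A, B, C, D, E, F, G}.
{C, F}⁺: CF→DE adds D, E; CDE→ABF adds A, B; AF→G adds G → {A, B, C, D, E, F, G}.
{A, D, G}⁺: AG→BCE adds B, C, E; BCD→F adds F → {A, B, C, D, E, F, G}.
{B, C, D}⁺: BCD→F adds F; BF→ACD adds A; AF→G adds G; CF→DE adds E → {A, B, C, D, E, F, G}.
{C, D, E}⁺: CDE→ABF adds A, B, F; AF→G adds G → {A, B, C, D, E, F, G}.

{A, F}, {B, F}, {C, F}, {A, D, G}, {B, C, D}, {C, D, E}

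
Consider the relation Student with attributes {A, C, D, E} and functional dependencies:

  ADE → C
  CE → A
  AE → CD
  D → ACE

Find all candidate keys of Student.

D, AE, CE

{D}⁺: D→ACE adds A, C, E → {A, C, D, E}.
{A, E}⁺: AE→CD adds C, D → {A, C, D, E}. Minimal: {E}⁺ = {E}; {A}⁺ = {A} — none reach the full schema.
{C, E}⁺: CE→A adds A; AE→CD adds D → {A, C, D, E}. Minimal: {E}⁺ = {E}; {C}⁺ = {C} — none reach the full schema.
Any other superkey contains one of these as a subset, so there are no further candidate keys.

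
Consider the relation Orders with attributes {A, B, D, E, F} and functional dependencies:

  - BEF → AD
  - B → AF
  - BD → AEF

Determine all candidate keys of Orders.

Attribute B never appears on the right-hand side of any dependency, so B must belong to every candidate key.
{B}⁺ = {A, B, F}, which is not all of the schema, so we must add further attributes.
{B, D}⁺: B→AF adds A, F; BD→AEF adds E → {A, B, D, E, F}.
{B, E}⁺: B→AF adds A, F; BEF→AD adds D → {A, B, D, E, F}.

(B, D); (B, E)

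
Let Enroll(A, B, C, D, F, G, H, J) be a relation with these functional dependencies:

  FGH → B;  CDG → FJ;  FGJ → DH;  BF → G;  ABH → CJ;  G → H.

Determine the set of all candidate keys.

Attribute A never appears on the right-hand side of any dependency, so A must belong to every candidate key.
{A}⁺ = {A}, which is not all of the schema, so we must add further attributes.
{A, B, F}⁺: BF→G adds G; G→H adds H; ABH→CJ adds C, J; FGJ→DH adds D → {A, B, C, D, F, G, H, J}. Minimal: {B, F}⁺ = {B, F, G, H}; {A, F}⁺ = {A, F}; {A, B}⁺ = {A, B} — none reach the full schema.
{A, F, G}⁺: G→H adds H; FGH→B adds B; ABH→CJ adds C, J; FGJ→DH adds D → {A, B, C, D, F, G, H, J}. Minimal: {F, G}⁺ = {B, F, G, H}; {A, G}⁺ = {A, G, H}; {A, F}⁺ = {A, F} — none reach the full schema.
{A, B, D, G}⁺: G→H adds H; ABH→CJ adds C, J; CDG→FJ adds F → {A, B, C, D, F, G, H, J}. Minimal: {B, D, G}⁺ = {B, D, G, H}; {A, D, G}⁺ = {A, D, G, H}; {A, B, G}⁺ = {A, B, C, G, H, J}; … — none reach the full schema.
{A, C, D, G}⁺: CDG→FJ adds F, J; FGJ→DH adds H; FGH→B adds B → {A, B, C, D, F, G, H, J}. Minimal: {C, D, G}⁺ = {B, C, D, F, G, H, J}; {A, D, G}⁺ = {A, D, G, H}; {A, C, G}⁺ = {A, C, G, H}; … — none reach the full schema.

ABF, AFG, ABDG, ACDG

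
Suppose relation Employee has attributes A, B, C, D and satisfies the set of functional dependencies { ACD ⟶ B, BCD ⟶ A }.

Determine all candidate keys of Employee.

(A, C, D), (B, C, D)

Attributes C, D never appear on any right-hand side, so every candidate key must contain {C, D}.
{C, D}⁺ = {C, D}, which is not all of the schema, so we must add further attributes.
{A, C, D}⁺: ACD→B adds B → {A, B, C, D}. Minimal: {C, D}⁺ = {C, D}; {A, D}⁺ = {A, D}; {A, C}⁺ = {A, C} — none reach the full schema.
{B, C, D}⁺: BCD→A adds A → {A, B, C, D}. Minimal: {C, D}⁺ = {C, D}; {B, D}⁺ = {B, D}; {B, C}⁺ = {B, C} — none reach the full schema.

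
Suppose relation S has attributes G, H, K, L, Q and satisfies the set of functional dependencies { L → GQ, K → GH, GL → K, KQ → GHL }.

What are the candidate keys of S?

{L}⁺: L→GQ adds G, Q; GL→K adds K; KQ→GHL adds H → {G, H, K, L, Q}.
{K, Q}⁺: K→GH adds G, H; KQ→GHL adds L → {G, H, K, L, Q}.
Any other superkey contains one of these as a subset, so there are no further candidate keys.

{L}, {K, Q}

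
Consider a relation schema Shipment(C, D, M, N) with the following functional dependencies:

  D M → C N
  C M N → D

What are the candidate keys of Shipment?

Attribute M never appears on the right-hand side of any dependency, so M must belong to every candidate key.
{M}⁺ = {M}, which is not all of the schema, so we must add further attributes.
{D, M}⁺: DM→CN adds C, N → {C, D, M, N}. Minimal: {M}⁺ = {M}; {D}⁺ = {D} — none reach the full schema.
{C, M, N}⁺: CMN→D adds D → {C, D, M, N}. Minimal: {M, N}⁺ = {M, N}; {C, N}⁺ = {C, N}; {C, M}⁺ = {C, M} — none reach the full schema.
Any other superkey contains one of these as a subset, so there are no further candidate keys.

{D, M}, {C, M, N}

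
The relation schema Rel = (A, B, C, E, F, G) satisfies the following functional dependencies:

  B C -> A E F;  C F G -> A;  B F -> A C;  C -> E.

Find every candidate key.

Attributes B, G never appear on any right-hand side, so every candidate key must contain {B, G}.
{B, G}⁺ = {B, G}, which is not all of the schema, so we must add further attributes.
{B, C, G}⁺: BC→AEF adds A, E, F → {A, B, C, E, F, G}. Minimal: {C, G}⁺ = {C, E, G}; {B, G}⁺ = {B, G}; {B, C}⁺ = {A, B, C, E, F} — none reach the full schema.
{B, F, G}⁺: BF→AC adds A, C; C→E adds E → {A, B, C, E, F, G}. Minimal: {F, G}⁺ = {F, G}; {B, G}⁺ = {B, G}; {B, F}⁺ = {A, B, C, E, F} — none reach the full schema.
Any other superkey contains one of these as a subset, so there are no further candidate keys.

(B, C, G), (B, F, G)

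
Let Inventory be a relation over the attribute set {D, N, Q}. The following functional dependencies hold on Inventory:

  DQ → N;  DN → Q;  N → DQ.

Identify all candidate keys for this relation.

{N}⁺: N→DQ adds D, Q → {D, N, Q}.
{D, Q}⁺: DQ→N adds N → {D, N, Q}.

(N), (D, Q)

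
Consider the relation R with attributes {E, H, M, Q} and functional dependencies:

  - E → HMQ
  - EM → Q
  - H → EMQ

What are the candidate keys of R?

{E}⁺: E→HMQ adds H, M, Q → {E, H, M, Q}.
{H}⁺: H→EMQ adds E, M, Q → {E, H, M, Q}.

E; H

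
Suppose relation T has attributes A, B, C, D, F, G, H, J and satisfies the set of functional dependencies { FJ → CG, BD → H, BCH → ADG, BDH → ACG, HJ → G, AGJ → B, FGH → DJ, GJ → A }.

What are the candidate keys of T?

(B, D, F), (D, F, J), (F, G, H), (F, H, J), (B, C, F, H)

Attribute F never appears on the right-hand side of any dependency, so F must belong to every candidate key.
{F}⁺ = {F}, which is not all of the schema, so we must add further attributes.
{B, D, F}⁺: BD→H adds H; BDH→ACG adds A, C, G; FGH→DJ adds J → {A, B, C, D, F, G, H, J}.
{D, F, J}⁺: FJ→CG adds C, G; GJ→A adds A; AGJ→B adds B; BD→H adds H → {A, B, C, D, F, G, H, J}.
{F, G, H}⁺: FGH→DJ adds D, J; GJ→A adds A; FJ→CG adds C; AGJ→B adds B → {A, B, C, D, F, G, H, J}.
{F, H, J}⁺: FJ→CG adds C, G; FGH→DJ adds D; GJ→A adds A; AGJ→B adds B → {A, B, C, D, F, G, H, J}.
{B, C, F, H}⁺: BCH→ADG adds A, D, G; FGH→DJ adds J → {A, B, C, D, F, G, H, J}.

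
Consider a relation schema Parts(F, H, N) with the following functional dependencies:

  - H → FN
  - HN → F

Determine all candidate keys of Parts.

{H}

Attribute H never appears on the right-hand side of any dependency, so H must belong to every candidate key.
{H}⁺ = {F, H, N}, which is all of the schema, so {H} is the only candidate key.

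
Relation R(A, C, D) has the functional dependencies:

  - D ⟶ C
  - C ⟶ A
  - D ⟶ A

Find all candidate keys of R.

Attribute D never appears on the right-hand side of any dependency, so D must belong to every candidate key.
{D}⁺ = {A, C, D}, which is all of the schema, so {D} is the only candidate key.

(D)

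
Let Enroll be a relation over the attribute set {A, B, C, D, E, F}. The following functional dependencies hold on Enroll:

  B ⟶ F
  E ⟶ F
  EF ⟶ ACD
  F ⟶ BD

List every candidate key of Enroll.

Attribute E never appears on the right-hand side of any dependency, so E must belong to every candidate key.
{E}⁺ = {A, B, C, D, E, F}, which is all of the schema, so {E} is the only candidate key.

{E}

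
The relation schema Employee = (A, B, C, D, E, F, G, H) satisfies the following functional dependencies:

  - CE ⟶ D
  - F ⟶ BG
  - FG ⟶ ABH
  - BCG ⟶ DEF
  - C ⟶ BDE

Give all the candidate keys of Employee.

(C, F); (C, G)

{C, F}⁺: F→BG adds B, G; FG→ABH adds A, H; BCG→DEF adds D, E → {A, B, C, D, E, F, G, H}.
{C, G}⁺: C→BDE adds B, D, E; BCG→DEF adds F; FG→ABH adds A, H → {A, B, C, D, E, F, G, H}.
Any other superkey contains one of these as a subset, so there are no further candidate keys.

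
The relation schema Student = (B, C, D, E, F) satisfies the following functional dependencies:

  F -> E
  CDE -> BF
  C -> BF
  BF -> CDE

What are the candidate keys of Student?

(C); (B, F)

{C}⁺: C→BF adds B, F; BF→CDE adds D, E → {B, C, D, E, F}.
{B, F}⁺: F→E adds E; BF→CDE adds C, D → {B, C, D, E, F}.
Any other superkey contains one of these as a subset, so there are no further candidate keys.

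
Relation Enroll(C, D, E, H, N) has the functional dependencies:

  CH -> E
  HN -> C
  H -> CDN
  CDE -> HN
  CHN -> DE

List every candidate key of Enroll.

{H}⁺: H→CDN adds C, D, N; CHN→DE adds E → {C, D, E, H, N}.
{C, D, E}⁺: CDE→HN adds H, N → {C, D, E, H, N}.
Any other superkey contains one of these as a subset, so there are no further candidate keys.

{H}, {C, D, E}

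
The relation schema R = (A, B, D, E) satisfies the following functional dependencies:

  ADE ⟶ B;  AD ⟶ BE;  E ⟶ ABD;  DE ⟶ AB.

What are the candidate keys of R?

{E}⁺: E→ABD adds A, B, D → {A, B, D, E}.
{A, D}⁺: AD→BE adds B, E → {A, B, D, E}. Minimal: {D}⁺ = {D}; {A}⁺ = {A} — none reach the full schema.
Any other superkey contains one of these as a subset, so there are no further candidate keys.

(E), (A, D)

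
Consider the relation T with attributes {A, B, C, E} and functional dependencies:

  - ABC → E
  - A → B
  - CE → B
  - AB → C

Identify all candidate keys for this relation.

Attribute A never appears on the right-hand side of any dependency, so A must belong to every candidate key.
{A}⁺ = {A, B, C, E}, which is all of the schema, so {A} is the only candidate key.

{A}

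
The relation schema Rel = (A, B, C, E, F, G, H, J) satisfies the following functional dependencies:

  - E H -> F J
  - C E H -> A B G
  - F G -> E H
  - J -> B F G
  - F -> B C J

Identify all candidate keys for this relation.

{F}⁺: F→BCJ adds B, C, J; J→BFG adds G; FG→EH adds E, H; CEH→ABG adds A → {A, B, C, E, F, G, H, J}.
{J}⁺: J→BFG adds B, F, G; F→BCJ adds C; FG→EH adds E, H; CEH→ABG adds A → {A, B, C, E, F, G, H, J}.
{E, H}⁺: EH→FJ adds F, J; J→BFG adds B, G; F→BCJ adds C; CEH→ABG adds A → {A, B, C, E, F, G, H, J}. Minimal: {H}⁺ = {H}; {E}⁺ = {E} — none reach the full schema.

(F); (J); (E, H)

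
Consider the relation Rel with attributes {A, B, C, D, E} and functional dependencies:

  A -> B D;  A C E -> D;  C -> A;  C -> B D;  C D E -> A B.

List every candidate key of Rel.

{C, E}

Attributes C, E never appear on any right-hand side, so every candidate key must contain {C, E}.
{C, E}⁺ = {A, B, C, D, E}, which is all of the schema, so {C, E} is the only candidate key.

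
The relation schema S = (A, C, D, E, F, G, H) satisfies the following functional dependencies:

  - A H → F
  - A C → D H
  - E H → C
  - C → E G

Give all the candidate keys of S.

Attribute A never appears on the right-hand side of any dependency, so A must belong to every candidate key.
{A}⁺ = {A}, which is not all of the schema, so we must add further attributes.
{A, C}⁺: AC→DH adds D, H; C→EG adds E, G; AH→F adds F → {A, C, D, E, F, G, H}. Minimal: {C}⁺ = {C, E, G}; {A}⁺ = {A} — none reach the full schema.
{A, E, H}⁺: AH→F adds F; EH→C adds C; C→EG adds G; AC→DH adds D → {A, C, D, E, F, G, H}. Minimal: {E, H}⁺ = {C, E, G, H}; {A, H}⁺ = {A, F, H}; {A, E}⁺ = {A, E} — none reach the full schema.

{A, C}, {A, E, H}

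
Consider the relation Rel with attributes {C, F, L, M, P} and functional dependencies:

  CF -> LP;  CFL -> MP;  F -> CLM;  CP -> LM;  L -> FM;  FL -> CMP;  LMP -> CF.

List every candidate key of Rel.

{F}; {L}; {C, P}

{F}⁺: F→CLM adds C, L, M; FL→CMP adds P → {C, F, L, M, P}.
{L}⁺: L→FM adds F, M; FL→CMP adds C, P → {C, F, L, M, P}.
{C, P}⁺: CP→LM adds L, M; L→FM adds F → {C, F, L, M, P}. Minimal: {P}⁺ = {P}; {C}⁺ = {C} — none reach the full schema.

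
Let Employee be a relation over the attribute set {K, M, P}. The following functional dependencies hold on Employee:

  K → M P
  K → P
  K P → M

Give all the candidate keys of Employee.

Attribute K never appears on the right-hand side of any dependency, so K must belong to every candidate key.
{K}⁺ = {K, M, P}, which is all of the schema, so {K} is the only candidate key.

{K}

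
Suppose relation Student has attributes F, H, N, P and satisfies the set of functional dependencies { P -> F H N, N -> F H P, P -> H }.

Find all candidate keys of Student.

{N}⁺: N→FHP adds F, H, P → {F, H, N, P}.
{P}⁺: P→FHN adds F, H, N → {F, H, N, P}.
Any other superkey contains one of these as a subset, so there are no further candidate keys.

N, P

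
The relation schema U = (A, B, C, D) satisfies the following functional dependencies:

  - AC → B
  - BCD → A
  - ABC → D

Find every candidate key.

{A, C}; {B, C, D}

Attribute C never appears on the right-hand side of any dependency, so C must belong to every candidate key.
{C}⁺ = {C}, which is not all of the schema, so we must add further attributes.
{A, C}⁺: AC→B adds B; ABC→D adds D → {A, B, C, D}.
{B, C, D}⁺: BCD→A adds A → {A, B, C, D}.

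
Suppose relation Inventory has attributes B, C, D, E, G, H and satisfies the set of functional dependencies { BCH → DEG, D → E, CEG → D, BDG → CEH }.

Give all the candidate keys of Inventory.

Attribute B never appears on the right-hand side of any dependency, so B must belong to every candidate key.
{B}⁺ = {B}, which is not all of the schema, so we must add further attributes.
{B, C, H}⁺: BCH→DEG adds D, E, G → {B, C, D, E, G, H}. Minimal: {C, H}⁺ = {C, H}; {B, H}⁺ = {B, H}; {B, C}⁺ = {B, C} — none reach the full schema.
{B, D, G}⁺: D→E adds E; BDG→CEH adds C, H → {B, C, D, E, G, H}. Minimal: {D, G}⁺ = {D, E, G}; {B, G}⁺ = {B, G}; {B, D}⁺ = {B, D, E} — none reach the full schema.
{B, C, E, G}⁺: CEG→D adds D; BDG→CEH adds H → {B, C, D, E, G, H}. Minimal: {C, E, G}⁺ = {C, D, E, G}; {B, E, G}⁺ = {B, E, G}; {B, C, G}⁺ = {B, C, G}; … — none reach the full schema.

(B, C, H), (B, D, G), (B, C, E, G)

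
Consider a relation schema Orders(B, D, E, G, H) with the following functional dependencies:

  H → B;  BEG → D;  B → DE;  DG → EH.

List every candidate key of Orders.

Attribute G never appears on the right-hand side of any dependency, so G must belong to every candidate key.
{G}⁺ = {G}, which is not all of the schema, so we must add further attributes.
{B, G}⁺: B→DE adds D, E; DG→EH adds H → {B, D, E, G, H}. Minimal: {G}⁺ = {G}; {B}⁺ = {B, D, E} — none reach the full schema.
{D, G}⁺: DG→EH adds E, H; H→B adds B → {B, D, E, G, H}. Minimal: {G}⁺ = {G}; {D}⁺ = {D} — none reach the full schema.
{G, H}⁺: H→B adds B; B→DE adds D, E → {B, D, E, G, H}. Minimal: {H}⁺ = {B, D, E, H}; {G}⁺ = {G} — none reach the full schema.

{B, G}, {D, G}, {G, H}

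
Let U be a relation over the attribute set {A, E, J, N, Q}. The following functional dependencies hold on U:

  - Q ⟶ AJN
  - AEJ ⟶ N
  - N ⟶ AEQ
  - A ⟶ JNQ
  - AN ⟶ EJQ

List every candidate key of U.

{A}⁺: A→JNQ adds J, N, Q; AN→EJQ adds E → {A, E, J, N, Q}.
{N}⁺: N→AEQ adds A, E, Q; A→JNQ adds J → {A, E, J, N, Q}.
{Q}⁺: Q→AJN adds A, J, N; N→AEQ adds E → {A, E, J, N, Q}.

(A), (N), (Q)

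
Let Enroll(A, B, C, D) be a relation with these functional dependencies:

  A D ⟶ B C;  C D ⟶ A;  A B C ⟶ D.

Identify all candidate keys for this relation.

{A, D}⁺: AD→BC adds B, C → {A, B, C, D}. Minimal: {D}⁺ = {D}; {A}⁺ = {A} — none reach the full schema.
{C, D}⁺: CD→A adds A; AD→BC adds B → {A, B, C, D}. Minimal: {D}⁺ = {D}; {C}⁺ = {C} — none reach the full schema.
{A, B, C}⁺: ABC→D adds D → {A, B, C, D}. Minimal: {B, C}⁺ = {B, C}; {A, C}⁺ = {A, C}; {A, B}⁺ = {A, B} — none reach the full schema.

AD; CD; ABC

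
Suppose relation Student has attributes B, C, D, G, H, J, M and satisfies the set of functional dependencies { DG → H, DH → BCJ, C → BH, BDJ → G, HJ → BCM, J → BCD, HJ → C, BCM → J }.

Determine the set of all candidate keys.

J, CD, CM, DG, DH

{J}⁺: J→BCD adds B, C, D; C→BH adds H; BDJ→G adds G; HJ→BCM adds M → {B, C, D, G, H, J, M}.
{C, D}⁺: C→BH adds B, H; DH→BCJ adds J; BDJ→G adds G; HJ→BCM adds M → {B, C, D, G, H, J, M}. Minimal: {D}⁺ = {D}; {C}⁺ = {B, C, H} — none reach the full schema.
{C, M}⁺: C→BH adds B, H; BCM→J adds J; J→BCD adds D; BDJ→G adds G → {B, C, D, G, H, J, M}. Minimal: {M}⁺ = {M}; {C}⁺ = {B, C, H} — none reach the full schema.
{D, G}⁺: DG→H adds H; DH→BCJ adds B, C, J; HJ→BCM adds M → {B, C, D, G, H, J, M}. Minimal: {G}⁺ = {G}; {D}⁺ = {D} — none reach the full schema.
{D, H}⁺: DH→BCJ adds B, C, J; BDJ→G adds G; HJ→BCM adds M → {B, C, D, G, H, J, M}. Minimal: {H}⁺ = {H}; {D}⁺ = {D} — none reach the full schema.
Any other superkey contains one of these as a subset, so there are no further candidate keys.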